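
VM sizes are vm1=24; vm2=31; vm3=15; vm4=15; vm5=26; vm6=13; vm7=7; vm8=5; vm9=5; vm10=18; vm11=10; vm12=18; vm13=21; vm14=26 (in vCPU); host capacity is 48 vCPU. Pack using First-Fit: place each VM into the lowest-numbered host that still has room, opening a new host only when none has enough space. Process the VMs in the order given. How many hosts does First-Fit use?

host 1: place vm1 (24 vCPU), 24 vCPU left
host 2: place vm2 (31 vCPU), 17 vCPU left
host 1: place vm3 (15 vCPU), 9 vCPU left
host 2: place vm4 (15 vCPU), 2 vCPU left
host 3: place vm5 (26 vCPU), 22 vCPU left
host 3: place vm6 (13 vCPU), 9 vCPU left
host 1: place vm7 (7 vCPU), 2 vCPU left
host 3: place vm8 (5 vCPU), 4 vCPU left
host 4: place vm9 (5 vCPU), 43 vCPU left
host 4: place vm10 (18 vCPU), 25 vCPU left
host 4: place vm11 (10 vCPU), 15 vCPU left
host 5: place vm12 (18 vCPU), 30 vCPU left
host 5: place vm13 (21 vCPU), 9 vCPU left
host 6: place vm14 (26 vCPU), 22 vCPU left
Final hosts: [24,15,7] [31,15] [26,13,5] [5,18,10] [18,21] [26].

6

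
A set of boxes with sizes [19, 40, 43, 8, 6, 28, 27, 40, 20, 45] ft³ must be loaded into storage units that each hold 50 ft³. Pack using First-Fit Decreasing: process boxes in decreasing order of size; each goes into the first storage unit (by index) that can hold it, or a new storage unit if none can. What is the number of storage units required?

6 storage units

Sorted descending: 45, 43, 40, 40, 28, 27, 20, 19, 8, 6.
45 ft³ → storage unit 1 (remaining 5 ft³)
43 ft³ → storage unit 2 (remaining 7 ft³)
40 ft³ → storage unit 3 (remaining 10 ft³)
40 ft³ → storage unit 4 (remaining 10 ft³)
28 ft³ → storage unit 5 (remaining 22 ft³)
27 ft³ → storage unit 6 (remaining 23 ft³)
20 ft³ → storage unit 5 (remaining 2 ft³)
19 ft³ → storage unit 6 (remaining 4 ft³)
8 ft³ → storage unit 3 (remaining 2 ft³)
6 ft³ → storage unit 2 (remaining 1 ft³)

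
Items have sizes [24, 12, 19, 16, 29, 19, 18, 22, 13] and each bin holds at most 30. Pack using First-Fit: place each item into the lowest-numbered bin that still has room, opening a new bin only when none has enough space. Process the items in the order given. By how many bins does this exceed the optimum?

First-Fit: [24] [12,16] [19] [29] [19] [18] [22] [13] → 8 bins.
7 items exceed 15 (half the capacity), and no two of those can share a bin, so at least 7 bins are needed.
An optimal packing achieves that bound: [29] [24] [22] [19] [19] [18,12] [16,13] → 7 bins.
Excess: 8 − 7 = 1.

1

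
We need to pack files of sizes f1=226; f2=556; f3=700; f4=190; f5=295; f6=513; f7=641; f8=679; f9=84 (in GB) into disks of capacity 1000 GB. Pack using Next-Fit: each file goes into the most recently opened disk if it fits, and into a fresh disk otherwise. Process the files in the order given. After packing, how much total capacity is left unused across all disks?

disk 1: place f1 (226 GB), 774 GB left
disk 1: place f2 (556 GB), 218 GB left
disk 2: place f3 (700 GB), 300 GB left
disk 2: place f4 (190 GB), 110 GB left
disk 3: place f5 (295 GB), 705 GB left
disk 3: place f6 (513 GB), 192 GB left
disk 4: place f7 (641 GB), 359 GB left
disk 5: place f8 (679 GB), 321 GB left
disk 5: place f9 (84 GB), 237 GB left
5 disks × 1000 GB = 5000 GB; used 3884 GB; unused 1116 GB.

1116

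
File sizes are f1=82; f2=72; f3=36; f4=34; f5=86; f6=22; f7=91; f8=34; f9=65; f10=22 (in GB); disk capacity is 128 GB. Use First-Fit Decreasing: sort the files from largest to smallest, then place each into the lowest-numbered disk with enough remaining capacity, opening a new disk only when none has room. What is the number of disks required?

5

Sorted descending: 91, 86, 82, 72, 65, 36, 34, 34, 22, 22.
91 GB → disk 1 (remaining 37 GB)
86 GB → disk 2 (remaining 42 GB)
82 GB → disk 3 (remaining 46 GB)
72 GB → disk 4 (remaining 56 GB)
65 GB → disk 5 (remaining 63 GB)
36 GB → disk 1 (remaining 1 GB)
34 GB → disk 2 (remaining 8 GB)
34 GB → disk 3 (remaining 12 GB)
22 GB → disk 4 (remaining 34 GB)
22 GB → disk 4 (remaining 12 GB)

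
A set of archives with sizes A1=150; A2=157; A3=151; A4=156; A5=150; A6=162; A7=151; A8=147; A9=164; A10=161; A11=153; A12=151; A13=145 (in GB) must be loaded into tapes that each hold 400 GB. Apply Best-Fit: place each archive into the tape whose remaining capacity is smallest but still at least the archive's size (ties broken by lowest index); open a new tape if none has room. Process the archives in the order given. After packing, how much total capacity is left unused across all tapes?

A1 (150 GB) → tape 1 (remaining 250 GB)
A2 (157 GB) → tape 1 (remaining 93 GB)
A3 (151 GB) → tape 2 (remaining 249 GB)
A4 (156 GB) → tape 2 (remaining 93 GB)
A5 (150 GB) → tape 3 (remaining 250 GB)
A6 (162 GB) → tape 3 (remaining 88 GB)
A7 (151 GB) → tape 4 (remaining 249 GB)
A8 (147 GB) → tape 4 (remaining 102 GB)
A9 (164 GB) → tape 5 (remaining 236 GB)
A10 (161 GB) → tape 5 (remaining 75 GB)
A11 (153 GB) → tape 6 (remaining 247 GB)
A12 (151 GB) → tape 6 (remaining 96 GB)
A13 (145 GB) → tape 7 (remaining 255 GB)
7 tapes × 400 GB = 2800 GB; used 1998 GB; unused 802 GB.

802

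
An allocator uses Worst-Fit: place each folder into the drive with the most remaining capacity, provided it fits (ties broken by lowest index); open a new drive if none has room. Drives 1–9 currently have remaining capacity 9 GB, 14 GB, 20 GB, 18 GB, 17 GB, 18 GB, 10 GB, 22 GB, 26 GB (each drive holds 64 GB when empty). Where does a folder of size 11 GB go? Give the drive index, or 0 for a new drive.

Drives with room: drive 2 (14 GB), drive 3 (20 GB), drive 4 (18 GB), drive 5 (17 GB), drive 6 (18 GB), drive 8 (22 GB), drive 9 (26 GB).
Most room is drive 9 with 26 GB free.

9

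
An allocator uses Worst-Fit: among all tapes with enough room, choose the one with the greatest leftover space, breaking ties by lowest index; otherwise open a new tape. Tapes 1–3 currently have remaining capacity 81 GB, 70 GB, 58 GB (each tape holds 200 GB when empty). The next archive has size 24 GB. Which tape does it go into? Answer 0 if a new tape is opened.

1

Tapes with room: tape 1 (81 GB), tape 2 (70 GB), tape 3 (58 GB).
Most room is tape 1 with 81 GB free.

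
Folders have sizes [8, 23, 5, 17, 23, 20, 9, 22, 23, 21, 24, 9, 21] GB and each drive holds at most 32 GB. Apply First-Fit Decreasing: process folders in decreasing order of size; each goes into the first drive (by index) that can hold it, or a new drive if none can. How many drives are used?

9

Sorted descending: 24, 23, 23, 23, 22, 21, 21, 20, 17, 9, 9, 8, 5.
Put 24 GB in drive 1; 8 GB remain.
Put 23 GB in drive 2; 9 GB remain.
Put 23 GB in drive 3; 9 GB remain.
Put 23 GB in drive 4; 9 GB remain.
Put 22 GB in drive 5; 10 GB remain.
Put 21 GB in drive 6; 11 GB remain.
Put 21 GB in drive 7; 11 GB remain.
Put 20 GB in drive 8; 12 GB remain.
Put 17 GB in drive 9; 15 GB remain.
Put 9 GB in drive 2; 0 GB remain.
Put 9 GB in drive 3; 0 GB remain.
Put 8 GB in drive 1; 0 GB remain.
Put 5 GB in drive 4; 4 GB remain.
Final drives: [24,8] [23,9] [23,9] [23,5] [22] [21] [21] [20] [17].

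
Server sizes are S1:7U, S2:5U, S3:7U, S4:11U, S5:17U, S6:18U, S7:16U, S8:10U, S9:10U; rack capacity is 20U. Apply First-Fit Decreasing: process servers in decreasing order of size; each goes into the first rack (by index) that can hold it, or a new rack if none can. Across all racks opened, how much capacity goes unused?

19

Sorted descending: 18, 17, 16, 11, 10, 10, 7, 7, 5.
rack 1: place 18U, 2U left
rack 2: place 17U, 3U left
rack 3: place 16U, 4U left
rack 4: place 11U, 9U left
rack 5: place 10U, 10U left
rack 5: place 10U, 0U left
rack 4: place 7U, 2U left
rack 6: place 7U, 13U left
rack 6: place 5U, 8U left
6 racks × 20U = 120U; used 101U; unused 19U.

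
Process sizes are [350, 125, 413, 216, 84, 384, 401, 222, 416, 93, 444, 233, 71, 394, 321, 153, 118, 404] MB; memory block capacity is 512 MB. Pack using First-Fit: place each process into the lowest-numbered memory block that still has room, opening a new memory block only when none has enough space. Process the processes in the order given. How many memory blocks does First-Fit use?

memory block 1: place 350 MB, 162 MB left
memory block 1: place 125 MB, 37 MB left
memory block 2: place 413 MB, 99 MB left
memory block 3: place 216 MB, 296 MB left
memory block 2: place 84 MB, 15 MB left
memory block 4: place 384 MB, 128 MB left
memory block 5: place 401 MB, 111 MB left
memory block 3: place 222 MB, 74 MB left
memory block 6: place 416 MB, 96 MB left
memory block 4: place 93 MB, 35 MB left
memory block 7: place 444 MB, 68 MB left
memory block 8: place 233 MB, 279 MB left
memory block 3: place 71 MB, 3 MB left
memory block 9: place 394 MB, 118 MB left
memory block 10: place 321 MB, 191 MB left
memory block 8: place 153 MB, 126 MB left
memory block 8: place 118 MB, 8 MB left
memory block 11: place 404 MB, 108 MB left
Final memory blocks: [350,125] [413,84] [216,222,71] [384,93] [401] [416] [444] [233,153,118] [394] [321] [404].

11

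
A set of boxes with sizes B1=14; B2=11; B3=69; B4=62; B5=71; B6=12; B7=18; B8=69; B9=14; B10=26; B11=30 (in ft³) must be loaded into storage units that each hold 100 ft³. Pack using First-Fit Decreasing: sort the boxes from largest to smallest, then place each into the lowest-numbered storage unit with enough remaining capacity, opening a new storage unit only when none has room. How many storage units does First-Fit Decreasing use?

Sorted descending: 71, 69, 69, 62, 30, 26, 18, 14, 14, 12, 11.
Put 71 ft³ in storage unit 1; 29 ft³ remain.
Put 69 ft³ in storage unit 2; 31 ft³ remain.
Put 69 ft³ in storage unit 3; 31 ft³ remain.
Put 62 ft³ in storage unit 4; 38 ft³ remain.
Put 30 ft³ in storage unit 2; 1 ft³ remain.
Put 26 ft³ in storage unit 1; 3 ft³ remain.
Put 18 ft³ in storage unit 3; 13 ft³ remain.
Put 14 ft³ in storage unit 4; 24 ft³ remain.
Put 14 ft³ in storage unit 4; 10 ft³ remain.
Put 12 ft³ in storage unit 3; 1 ft³ remain.
Put 11 ft³ in storage unit 5; 89 ft³ remain.

5 storage units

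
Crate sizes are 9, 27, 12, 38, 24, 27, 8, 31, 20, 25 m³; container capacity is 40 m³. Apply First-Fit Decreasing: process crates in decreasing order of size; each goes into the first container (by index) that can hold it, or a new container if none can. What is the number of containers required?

7 containers

Sorted descending: 38, 31, 27, 27, 25, 24, 20, 12, 9, 8.
38 m³ → container 1 (remaining 2 m³)
31 m³ → container 2 (remaining 9 m³)
27 m³ → container 3 (remaining 13 m³)
27 m³ → container 4 (remaining 13 m³)
25 m³ → container 5 (remaining 15 m³)
24 m³ → container 6 (remaining 16 m³)
20 m³ → container 7 (remaining 20 m³)
12 m³ → container 3 (remaining 1 m³)
9 m³ → container 2 (remaining 0 m³)
8 m³ → container 4 (remaining 5 m³)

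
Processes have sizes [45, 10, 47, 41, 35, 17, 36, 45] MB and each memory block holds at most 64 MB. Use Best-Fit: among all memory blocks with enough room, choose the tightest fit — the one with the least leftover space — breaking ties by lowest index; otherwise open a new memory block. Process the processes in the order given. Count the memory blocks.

memory block 1: place 45 MB, 19 MB left
memory block 1: place 10 MB, 9 MB left
memory block 2: place 47 MB, 17 MB left
memory block 3: place 41 MB, 23 MB left
memory block 4: place 35 MB, 29 MB left
memory block 2: place 17 MB, 0 MB left
memory block 5: place 36 MB, 28 MB left
memory block 6: place 45 MB, 19 MB left
Final memory blocks: [45,10] [47,17] [41] [35] [36] [45].

6 memory blocks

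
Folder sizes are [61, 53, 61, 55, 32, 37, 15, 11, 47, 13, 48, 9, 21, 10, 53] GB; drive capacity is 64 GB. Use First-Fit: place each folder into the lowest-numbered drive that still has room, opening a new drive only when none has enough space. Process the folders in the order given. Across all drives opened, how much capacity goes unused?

61 GB → drive 1 (remaining 3 GB)
53 GB → drive 2 (remaining 11 GB)
61 GB → drive 3 (remaining 3 GB)
55 GB → drive 4 (remaining 9 GB)
32 GB → drive 5 (remaining 32 GB)
37 GB → drive 6 (remaining 27 GB)
15 GB → drive 5 (remaining 17 GB)
11 GB → drive 2 (remaining 0 GB)
47 GB → drive 7 (remaining 17 GB)
13 GB → drive 5 (remaining 4 GB)
48 GB → drive 8 (remaining 16 GB)
9 GB → drive 4 (remaining 0 GB)
21 GB → drive 6 (remaining 6 GB)
10 GB → drive 7 (remaining 7 GB)
53 GB → drive 9 (remaining 11 GB)
9 drives × 64 GB = 576 GB; used 526 GB; unused 50 GB.

50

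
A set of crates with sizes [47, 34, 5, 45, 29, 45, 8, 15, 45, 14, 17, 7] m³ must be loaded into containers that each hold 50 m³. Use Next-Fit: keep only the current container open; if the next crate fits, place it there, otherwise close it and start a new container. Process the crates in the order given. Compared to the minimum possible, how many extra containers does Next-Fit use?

Next-Fit: [47] [34,5] [45] [29] [45] [8,15] [45] [14,17,7] → 8 containers.
Total size 311 m³; any packing needs at least ⌈311/50⌉ = 7 containers.
An optimal packing achieves that bound: [47] [45,5] [45] [45] [34,15] [29,17] [14,8,7] → 7 containers.
Excess: 8 − 7 = 1.

1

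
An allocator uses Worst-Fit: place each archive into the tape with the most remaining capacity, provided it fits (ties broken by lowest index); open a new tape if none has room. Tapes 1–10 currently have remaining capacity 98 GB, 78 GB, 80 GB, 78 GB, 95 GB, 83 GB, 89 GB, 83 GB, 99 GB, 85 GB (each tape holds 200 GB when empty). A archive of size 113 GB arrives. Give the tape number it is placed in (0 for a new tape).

0

No tape has ≥ 113 GB free, so a new tape is opened.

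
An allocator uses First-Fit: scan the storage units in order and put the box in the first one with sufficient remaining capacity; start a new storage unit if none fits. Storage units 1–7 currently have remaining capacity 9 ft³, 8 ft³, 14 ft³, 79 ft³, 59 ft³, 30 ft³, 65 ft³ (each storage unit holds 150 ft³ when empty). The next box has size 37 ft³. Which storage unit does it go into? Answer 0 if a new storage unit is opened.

4

Storage units with room: storage unit 4 (79 ft³), storage unit 5 (59 ft³), storage unit 7 (65 ft³).
The first with room is storage unit 4.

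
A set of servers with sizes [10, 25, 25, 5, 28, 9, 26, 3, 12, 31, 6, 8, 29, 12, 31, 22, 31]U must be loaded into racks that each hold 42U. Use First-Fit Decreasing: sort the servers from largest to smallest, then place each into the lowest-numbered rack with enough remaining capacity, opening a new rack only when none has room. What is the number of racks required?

Sorted descending: 31, 31, 31, 29, 28, 26, 25, 25, 22, 12, 12, 10, 9, 8, 6, 5, 3.
Put 31U in rack 1; 11U remain.
Put 31U in rack 2; 11U remain.
Put 31U in rack 3; 11U remain.
Put 29U in rack 4; 13U remain.
Put 28U in rack 5; 14U remain.
Put 26U in rack 6; 16U remain.
Put 25U in rack 7; 17U remain.
Put 25U in rack 8; 17U remain.
Put 22U in rack 9; 20U remain.
Put 12U in rack 4; 1U remain.
Put 12U in rack 5; 2U remain.
Put 10U in rack 1; 1U remain.
Put 9U in rack 2; 2U remain.
Put 8U in rack 3; 3U remain.
Put 6U in rack 6; 10U remain.
Put 5U in rack 6; 5U remain.
Put 3U in rack 3; 0U remain.

9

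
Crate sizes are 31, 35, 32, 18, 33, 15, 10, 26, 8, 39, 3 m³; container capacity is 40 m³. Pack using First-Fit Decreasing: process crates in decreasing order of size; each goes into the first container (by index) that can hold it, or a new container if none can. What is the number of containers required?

Sorted descending: 39, 35, 33, 32, 31, 26, 18, 15, 10, 8, 3.
container 1: place 39 m³, 1 m³ left
container 2: place 35 m³, 5 m³ left
container 3: place 33 m³, 7 m³ left
container 4: place 32 m³, 8 m³ left
container 5: place 31 m³, 9 m³ left
container 6: place 26 m³, 14 m³ left
container 7: place 18 m³, 22 m³ left
container 7: place 15 m³, 7 m³ left
container 6: place 10 m³, 4 m³ left
container 4: place 8 m³, 0 m³ left
container 2: place 3 m³, 2 m³ left
Final containers: [39] [35,3] [33] [32,8] [31] [26,10] [18,15].

7 containers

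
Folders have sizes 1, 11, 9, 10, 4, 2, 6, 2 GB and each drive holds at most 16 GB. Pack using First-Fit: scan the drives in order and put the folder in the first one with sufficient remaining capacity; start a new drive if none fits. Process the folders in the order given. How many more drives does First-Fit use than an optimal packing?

0

First-Fit: [1,11,4] [9,2,2] [10,6] → 3 drives.
Total size 45 GB; any packing needs at least ⌈45/16⌉ = 3 drives.
So 3 is already optimal.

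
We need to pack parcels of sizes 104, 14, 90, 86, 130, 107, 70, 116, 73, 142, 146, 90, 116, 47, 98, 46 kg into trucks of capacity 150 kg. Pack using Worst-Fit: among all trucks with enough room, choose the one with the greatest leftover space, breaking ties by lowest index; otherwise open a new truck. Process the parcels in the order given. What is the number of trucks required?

12

104 kg → truck 1 (remaining 46 kg)
14 kg → truck 1 (remaining 32 kg)
90 kg → truck 2 (remaining 60 kg)
86 kg → truck 3 (remaining 64 kg)
130 kg → truck 4 (remaining 20 kg)
107 kg → truck 5 (remaining 43 kg)
70 kg → truck 6 (remaining 80 kg)
116 kg → truck 7 (remaining 34 kg)
73 kg → truck 6 (remaining 7 kg)
142 kg → truck 8 (remaining 8 kg)
146 kg → truck 9 (remaining 4 kg)
90 kg → truck 10 (remaining 60 kg)
116 kg → truck 11 (remaining 34 kg)
47 kg → truck 3 (remaining 17 kg)
98 kg → truck 12 (remaining 52 kg)
46 kg → truck 2 (remaining 14 kg)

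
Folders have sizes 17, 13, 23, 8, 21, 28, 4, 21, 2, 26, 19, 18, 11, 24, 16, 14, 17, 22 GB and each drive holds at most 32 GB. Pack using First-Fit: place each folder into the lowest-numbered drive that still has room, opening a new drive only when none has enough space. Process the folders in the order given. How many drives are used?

12 drives

17 GB → drive 1 (remaining 15 GB)
13 GB → drive 1 (remaining 2 GB)
23 GB → drive 2 (remaining 9 GB)
8 GB → drive 2 (remaining 1 GB)
21 GB → drive 3 (remaining 11 GB)
28 GB → drive 4 (remaining 4 GB)
4 GB → drive 3 (remaining 7 GB)
21 GB → drive 5 (remaining 11 GB)
2 GB → drive 1 (remaining 0 GB)
26 GB → drive 6 (remaining 6 GB)
19 GB → drive 7 (remaining 13 GB)
18 GB → drive 8 (remaining 14 GB)
11 GB → drive 5 (remaining 0 GB)
24 GB → drive 9 (remaining 8 GB)
16 GB → drive 10 (remaining 16 GB)
14 GB → drive 8 (remaining 0 GB)
17 GB → drive 11 (remaining 15 GB)
22 GB → drive 12 (remaining 10 GB)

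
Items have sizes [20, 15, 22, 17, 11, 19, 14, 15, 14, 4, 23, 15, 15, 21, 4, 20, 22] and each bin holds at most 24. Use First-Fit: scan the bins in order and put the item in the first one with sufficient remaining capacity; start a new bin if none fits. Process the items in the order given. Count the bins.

20 → bin 1 (remaining 4)
15 → bin 2 (remaining 9)
22 → bin 3 (remaining 2)
17 → bin 4 (remaining 7)
11 → bin 5 (remaining 13)
19 → bin 6 (remaining 5)
14 → bin 7 (remaining 10)
15 → bin 8 (remaining 9)
14 → bin 9 (remaining 10)
4 → bin 1 (remaining 0)
23 → bin 10 (remaining 1)
15 → bin 11 (remaining 9)
15 → bin 12 (remaining 9)
21 → bin 13 (remaining 3)
4 → bin 2 (remaining 5)
20 → bin 14 (remaining 4)
22 → bin 15 (remaining 2)

15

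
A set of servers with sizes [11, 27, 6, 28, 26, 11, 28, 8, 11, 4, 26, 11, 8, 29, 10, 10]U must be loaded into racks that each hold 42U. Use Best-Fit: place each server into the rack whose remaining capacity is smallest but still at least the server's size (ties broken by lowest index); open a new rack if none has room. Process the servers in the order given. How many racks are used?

7

Put 11U in rack 1; 31U remain.
Put 27U in rack 1; 4U remain.
Put 6U in rack 2; 36U remain.
Put 28U in rack 2; 8U remain.
Put 26U in rack 3; 16U remain.
Put 11U in rack 3; 5U remain.
Put 28U in rack 4; 14U remain.
Put 8U in rack 2; 0U remain.
Put 11U in rack 4; 3U remain.
Put 4U in rack 1; 0U remain.
Put 26U in rack 5; 16U remain.
Put 11U in rack 5; 5U remain.
Put 8U in rack 6; 34U remain.
Put 29U in rack 6; 5U remain.
Put 10U in rack 7; 32U remain.
Put 10U in rack 7; 22U remain.
Final racks: [11,27,4] [6,28,8] [26,11] [28,11] [26,11] [8,29] [10,10].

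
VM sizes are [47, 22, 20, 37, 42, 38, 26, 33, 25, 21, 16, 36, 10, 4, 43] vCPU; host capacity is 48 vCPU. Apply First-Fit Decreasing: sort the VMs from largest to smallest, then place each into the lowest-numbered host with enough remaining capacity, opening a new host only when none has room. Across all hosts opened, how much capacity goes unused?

Sorted descending: 47, 43, 42, 38, 37, 36, 33, 26, 25, 22, 21, 20, 16, 10, 4.
47 vCPU → host 1 (remaining 1 vCPU)
43 vCPU → host 2 (remaining 5 vCPU)
42 vCPU → host 3 (remaining 6 vCPU)
38 vCPU → host 4 (remaining 10 vCPU)
37 vCPU → host 5 (remaining 11 vCPU)
36 vCPU → host 6 (remaining 12 vCPU)
33 vCPU → host 7 (remaining 15 vCPU)
26 vCPU → host 8 (remaining 22 vCPU)
25 vCPU → host 9 (remaining 23 vCPU)
22 vCPU → host 8 (remaining 0 vCPU)
21 vCPU → host 9 (remaining 2 vCPU)
20 vCPU → host 10 (remaining 28 vCPU)
16 vCPU → host 10 (remaining 12 vCPU)
10 vCPU → host 4 (remaining 0 vCPU)
4 vCPU → host 2 (remaining 1 vCPU)
10 hosts × 48 vCPU = 480 vCPU; used 420 vCPU; unused 60 vCPU.

60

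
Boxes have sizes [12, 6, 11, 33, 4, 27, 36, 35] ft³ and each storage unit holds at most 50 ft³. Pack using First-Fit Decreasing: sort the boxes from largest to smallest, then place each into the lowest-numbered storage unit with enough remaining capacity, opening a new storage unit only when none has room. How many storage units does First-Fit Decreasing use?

4

Sorted descending: 36, 35, 33, 27, 12, 11, 6, 4.
36 ft³ → storage unit 1 (remaining 14 ft³)
35 ft³ → storage unit 2 (remaining 15 ft³)
33 ft³ → storage unit 3 (remaining 17 ft³)
27 ft³ → storage unit 4 (remaining 23 ft³)
12 ft³ → storage unit 1 (remaining 2 ft³)
11 ft³ → storage unit 2 (remaining 4 ft³)
6 ft³ → storage unit 3 (remaining 11 ft³)
4 ft³ → storage unit 2 (remaining 0 ft³)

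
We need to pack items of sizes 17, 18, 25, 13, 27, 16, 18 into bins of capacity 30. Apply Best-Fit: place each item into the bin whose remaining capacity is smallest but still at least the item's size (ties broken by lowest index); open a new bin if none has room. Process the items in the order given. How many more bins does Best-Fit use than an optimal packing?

Best-Fit: [17,13] [18] [25] [27] [16] [18] → 6 bins.
6 items exceed 15 (half the capacity), and no two of those can share a bin, so at least 6 bins are needed.
So 6 is already optimal.

0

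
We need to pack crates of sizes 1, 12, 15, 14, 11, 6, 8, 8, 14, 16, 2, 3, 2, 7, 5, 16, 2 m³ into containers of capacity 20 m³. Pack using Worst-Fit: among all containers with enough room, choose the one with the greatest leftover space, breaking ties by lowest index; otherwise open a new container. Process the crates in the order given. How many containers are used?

container 1: place 1 m³, 19 m³ left
container 1: place 12 m³, 7 m³ left
container 2: place 15 m³, 5 m³ left
container 3: place 14 m³, 6 m³ left
container 4: place 11 m³, 9 m³ left
container 4: place 6 m³, 3 m³ left
container 5: place 8 m³, 12 m³ left
container 5: place 8 m³, 4 m³ left
container 6: place 14 m³, 6 m³ left
container 7: place 16 m³, 4 m³ left
container 1: place 2 m³, 5 m³ left
container 3: place 3 m³, 3 m³ left
container 6: place 2 m³, 4 m³ left
container 8: place 7 m³, 13 m³ left
container 8: place 5 m³, 8 m³ left
container 9: place 16 m³, 4 m³ left
container 8: place 2 m³, 6 m³ left
Final containers: [1,12,2] [15] [14,3] [11,6] [8,8] [14,2] [16] [7,5,2] [16].

9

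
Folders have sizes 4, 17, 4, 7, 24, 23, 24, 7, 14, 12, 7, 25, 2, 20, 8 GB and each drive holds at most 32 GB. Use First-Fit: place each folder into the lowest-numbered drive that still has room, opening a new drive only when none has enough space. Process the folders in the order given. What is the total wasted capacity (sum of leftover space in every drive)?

4 GB → drive 1 (remaining 28 GB)
17 GB → drive 1 (remaining 11 GB)
4 GB → drive 1 (remaining 7 GB)
7 GB → drive 1 (remaining 0 GB)
24 GB → drive 2 (remaining 8 GB)
23 GB → drive 3 (remaining 9 GB)
24 GB → drive 4 (remaining 8 GB)
7 GB → drive 2 (remaining 1 GB)
14 GB → drive 5 (remaining 18 GB)
12 GB → drive 5 (remaining 6 GB)
7 GB → drive 3 (remaining 2 GB)
25 GB → drive 6 (remaining 7 GB)
2 GB → drive 3 (remaining 0 GB)
20 GB → drive 7 (remaining 12 GB)
8 GB → drive 4 (remaining 0 GB)
7 drives × 32 GB = 224 GB; used 198 GB; unused 26 GB.

26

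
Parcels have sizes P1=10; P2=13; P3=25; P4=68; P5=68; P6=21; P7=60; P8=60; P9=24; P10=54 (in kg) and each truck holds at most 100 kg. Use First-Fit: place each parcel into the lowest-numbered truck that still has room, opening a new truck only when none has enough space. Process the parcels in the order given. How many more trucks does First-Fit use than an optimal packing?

1

First-Fit: [10,13,25,21,24] [68] [68] [60] [60] [54] → 6 trucks.
Total size 403 kg; any packing needs at least ⌈403/100⌉ = 5 trucks.
An optimal packing achieves that bound: [68,25] [68,24] [60,21,13] [60,10] [54] → 5 trucks.
Excess: 6 − 5 = 1.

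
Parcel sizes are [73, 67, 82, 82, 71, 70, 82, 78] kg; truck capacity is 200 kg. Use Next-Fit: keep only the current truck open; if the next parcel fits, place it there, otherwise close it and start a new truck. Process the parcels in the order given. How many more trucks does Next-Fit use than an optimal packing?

0

Next-Fit: [73,67] [82,82] [71,70] [82,78] → 4 trucks.
Total size 605 kg; any packing needs at least ⌈605/200⌉ = 4 trucks.
So 4 is already optimal.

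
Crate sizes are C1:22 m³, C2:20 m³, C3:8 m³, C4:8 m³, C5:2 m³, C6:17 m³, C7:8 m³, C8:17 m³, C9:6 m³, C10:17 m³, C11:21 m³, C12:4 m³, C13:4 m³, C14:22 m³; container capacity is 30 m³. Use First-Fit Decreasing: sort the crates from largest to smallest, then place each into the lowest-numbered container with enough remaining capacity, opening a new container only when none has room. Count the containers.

Sorted descending: 22, 22, 21, 20, 17, 17, 17, 8, 8, 8, 6, 4, 4, 2.
Put 22 m³ in container 1; 8 m³ remain.
Put 22 m³ in container 2; 8 m³ remain.
Put 21 m³ in container 3; 9 m³ remain.
Put 20 m³ in container 4; 10 m³ remain.
Put 17 m³ in container 5; 13 m³ remain.
Put 17 m³ in container 6; 13 m³ remain.
Put 17 m³ in container 7; 13 m³ remain.
Put 8 m³ in container 1; 0 m³ remain.
Put 8 m³ in container 2; 0 m³ remain.
Put 8 m³ in container 3; 1 m³ remain.
Put 6 m³ in container 4; 4 m³ remain.
Put 4 m³ in container 4; 0 m³ remain.
Put 4 m³ in container 5; 9 m³ remain.
Put 2 m³ in container 5; 7 m³ remain.
Final containers: [22,8] [22,8] [21,8] [20,6,4] [17,4,2] [17] [17].

7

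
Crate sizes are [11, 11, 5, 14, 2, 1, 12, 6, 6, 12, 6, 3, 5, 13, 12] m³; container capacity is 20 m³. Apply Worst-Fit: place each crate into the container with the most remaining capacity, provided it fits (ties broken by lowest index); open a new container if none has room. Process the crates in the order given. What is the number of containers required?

7

Put 11 m³ in container 1; 9 m³ remain.
Put 11 m³ in container 2; 9 m³ remain.
Put 5 m³ in container 1; 4 m³ remain.
Put 14 m³ in container 3; 6 m³ remain.
Put 2 m³ in container 2; 7 m³ remain.
Put 1 m³ in container 2; 6 m³ remain.
Put 12 m³ in container 4; 8 m³ remain.
Put 6 m³ in container 4; 2 m³ remain.
Put 6 m³ in container 2; 0 m³ remain.
Put 12 m³ in container 5; 8 m³ remain.
Put 6 m³ in container 5; 2 m³ remain.
Put 3 m³ in container 3; 3 m³ remain.
Put 5 m³ in container 6; 15 m³ remain.
Put 13 m³ in container 6; 2 m³ remain.
Put 12 m³ in container 7; 8 m³ remain.
Final containers: [11,5] [11,2,1,6] [14,3] [12,6] [12,6] [5,13] [12].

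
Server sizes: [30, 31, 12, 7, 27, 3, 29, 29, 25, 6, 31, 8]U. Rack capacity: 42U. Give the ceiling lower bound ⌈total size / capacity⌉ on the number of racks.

Total size = 30 + 31 + 12 + 7 + 27 + 3 + 29 + 29 + 25 + 6 + 31 + 8 = 238U.
⌈238 / 42⌉ = 6.

6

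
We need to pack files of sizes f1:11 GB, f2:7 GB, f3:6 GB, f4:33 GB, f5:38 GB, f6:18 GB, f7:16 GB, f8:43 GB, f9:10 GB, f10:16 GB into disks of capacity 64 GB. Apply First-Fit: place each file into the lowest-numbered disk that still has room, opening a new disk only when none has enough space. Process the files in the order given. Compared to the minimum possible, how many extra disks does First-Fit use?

First-Fit: [11,7,6,33] [38,18] [16,43] [10,16] → 4 disks.
Total size 198 GB; any packing needs at least ⌈198/64⌉ = 4 disks.
So 4 is already optimal.

0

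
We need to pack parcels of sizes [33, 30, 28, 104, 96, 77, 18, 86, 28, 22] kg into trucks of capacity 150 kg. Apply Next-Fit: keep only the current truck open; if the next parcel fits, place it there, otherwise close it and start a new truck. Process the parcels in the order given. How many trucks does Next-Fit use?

truck 1: place 33 kg, 117 kg left
truck 1: place 30 kg, 87 kg left
truck 1: place 28 kg, 59 kg left
truck 2: place 104 kg, 46 kg left
truck 3: place 96 kg, 54 kg left
truck 4: place 77 kg, 73 kg left
truck 4: place 18 kg, 55 kg left
truck 5: place 86 kg, 64 kg left
truck 5: place 28 kg, 36 kg left
truck 5: place 22 kg, 14 kg left

5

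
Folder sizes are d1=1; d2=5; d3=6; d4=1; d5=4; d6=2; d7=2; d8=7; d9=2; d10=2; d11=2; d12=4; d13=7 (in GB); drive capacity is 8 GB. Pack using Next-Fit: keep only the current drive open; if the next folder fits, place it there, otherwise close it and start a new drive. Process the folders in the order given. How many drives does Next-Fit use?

drive 1: place d1 (1 GB), 7 GB left
drive 1: place d2 (5 GB), 2 GB left
drive 2: place d3 (6 GB), 2 GB left
drive 2: place d4 (1 GB), 1 GB left
drive 3: place d5 (4 GB), 4 GB left
drive 3: place d6 (2 GB), 2 GB left
drive 3: place d7 (2 GB), 0 GB left
drive 4: place d8 (7 GB), 1 GB left
drive 5: place d9 (2 GB), 6 GB left
drive 5: place d10 (2 GB), 4 GB left
drive 5: place d11 (2 GB), 2 GB left
drive 6: place d12 (4 GB), 4 GB left
drive 7: place d13 (7 GB), 1 GB left
Final drives: [1,5] [6,1] [4,2,2] [7] [2,2,2] [4] [7].

7 drives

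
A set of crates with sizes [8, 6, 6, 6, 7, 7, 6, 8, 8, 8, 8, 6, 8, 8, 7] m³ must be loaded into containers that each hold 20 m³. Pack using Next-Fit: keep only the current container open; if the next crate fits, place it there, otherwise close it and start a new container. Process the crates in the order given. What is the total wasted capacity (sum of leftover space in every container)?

33

Put 8 m³ in container 1; 12 m³ remain.
Put 6 m³ in container 1; 6 m³ remain.
Put 6 m³ in container 1; 0 m³ remain.
Put 6 m³ in container 2; 14 m³ remain.
Put 7 m³ in container 2; 7 m³ remain.
Put 7 m³ in container 2; 0 m³ remain.
Put 6 m³ in container 3; 14 m³ remain.
Put 8 m³ in container 3; 6 m³ remain.
Put 8 m³ in container 4; 12 m³ remain.
Put 8 m³ in container 4; 4 m³ remain.
Put 8 m³ in container 5; 12 m³ remain.
Put 6 m³ in container 5; 6 m³ remain.
Put 8 m³ in container 6; 12 m³ remain.
Put 8 m³ in container 6; 4 m³ remain.
Put 7 m³ in container 7; 13 m³ remain.
7 containers × 20 m³ = 140 m³; used 107 m³; unused 33 m³.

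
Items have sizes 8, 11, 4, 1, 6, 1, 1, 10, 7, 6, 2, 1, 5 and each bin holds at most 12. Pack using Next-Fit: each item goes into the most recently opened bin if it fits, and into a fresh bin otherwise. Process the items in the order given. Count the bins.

8 → bin 1 (remaining 4)
11 → bin 2 (remaining 1)
4 → bin 3 (remaining 8)
1 → bin 3 (remaining 7)
6 → bin 3 (remaining 1)
1 → bin 3 (remaining 0)
1 → bin 4 (remaining 11)
10 → bin 4 (remaining 1)
7 → bin 5 (remaining 5)
6 → bin 6 (remaining 6)
2 → bin 6 (remaining 4)
1 → bin 6 (remaining 3)
5 → bin 7 (remaining 7)
Final bins: [8] [11] [4,1,6,1] [1,10] [7] [6,2,1] [5].

7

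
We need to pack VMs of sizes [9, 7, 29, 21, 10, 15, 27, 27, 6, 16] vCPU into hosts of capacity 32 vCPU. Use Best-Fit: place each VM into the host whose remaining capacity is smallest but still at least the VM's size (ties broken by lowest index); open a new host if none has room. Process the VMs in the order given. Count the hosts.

host 1: place 9 vCPU, 23 vCPU left
host 1: place 7 vCPU, 16 vCPU left
host 2: place 29 vCPU, 3 vCPU left
host 3: place 21 vCPU, 11 vCPU left
host 3: place 10 vCPU, 1 vCPU left
host 1: place 15 vCPU, 1 vCPU left
host 4: place 27 vCPU, 5 vCPU left
host 5: place 27 vCPU, 5 vCPU left
host 6: place 6 vCPU, 26 vCPU left
host 6: place 16 vCPU, 10 vCPU left
Final hosts: [9,7,15] [29] [21,10] [27] [27] [6,16].

6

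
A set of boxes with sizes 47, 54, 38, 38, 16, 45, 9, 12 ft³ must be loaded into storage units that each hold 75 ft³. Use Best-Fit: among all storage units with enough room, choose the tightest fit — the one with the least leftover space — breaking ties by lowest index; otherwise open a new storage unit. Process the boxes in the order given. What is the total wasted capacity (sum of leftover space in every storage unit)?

116

47 ft³ → storage unit 1 (remaining 28 ft³)
54 ft³ → storage unit 2 (remaining 21 ft³)
38 ft³ → storage unit 3 (remaining 37 ft³)
38 ft³ → storage unit 4 (remaining 37 ft³)
16 ft³ → storage unit 2 (remaining 5 ft³)
45 ft³ → storage unit 5 (remaining 30 ft³)
9 ft³ → storage unit 1 (remaining 19 ft³)
12 ft³ → storage unit 1 (remaining 7 ft³)
5 storage units × 75 ft³ = 375 ft³; used 259 ft³; unused 116 ft³.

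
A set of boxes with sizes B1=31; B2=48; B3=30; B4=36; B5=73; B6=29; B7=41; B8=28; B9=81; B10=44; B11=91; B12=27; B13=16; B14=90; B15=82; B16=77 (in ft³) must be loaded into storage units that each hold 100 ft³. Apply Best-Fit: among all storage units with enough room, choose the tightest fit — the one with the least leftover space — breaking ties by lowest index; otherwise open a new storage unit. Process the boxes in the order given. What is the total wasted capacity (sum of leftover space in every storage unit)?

B1 (31 ft³) → storage unit 1 (remaining 69 ft³)
B2 (48 ft³) → storage unit 1 (remaining 21 ft³)
B3 (30 ft³) → storage unit 2 (remaining 70 ft³)
B4 (36 ft³) → storage unit 2 (remaining 34 ft³)
B5 (73 ft³) → storage unit 3 (remaining 27 ft³)
B6 (29 ft³) → storage unit 2 (remaining 5 ft³)
B7 (41 ft³) → storage unit 4 (remaining 59 ft³)
B8 (28 ft³) → storage unit 4 (remaining 31 ft³)
B9 (81 ft³) → storage unit 5 (remaining 19 ft³)
B10 (44 ft³) → storage unit 6 (remaining 56 ft³)
B11 (91 ft³) → storage unit 7 (remaining 9 ft³)
B12 (27 ft³) → storage unit 3 (remaining 0 ft³)
B13 (16 ft³) → storage unit 5 (remaining 3 ft³)
B14 (90 ft³) → storage unit 8 (remaining 10 ft³)
B15 (82 ft³) → storage unit 9 (remaining 18 ft³)
B16 (77 ft³) → storage unit 10 (remaining 23 ft³)
10 storage units × 100 ft³ = 1000 ft³; used 824 ft³; unused 176 ft³.

176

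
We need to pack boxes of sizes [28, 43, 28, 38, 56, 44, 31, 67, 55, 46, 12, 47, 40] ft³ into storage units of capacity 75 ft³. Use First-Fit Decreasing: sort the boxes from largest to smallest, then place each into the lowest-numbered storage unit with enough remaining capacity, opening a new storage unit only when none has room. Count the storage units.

Sorted descending: 67, 56, 55, 47, 46, 44, 43, 40, 38, 31, 28, 28, 12.
storage unit 1: place 67 ft³, 8 ft³ left
storage unit 2: place 56 ft³, 19 ft³ left
storage unit 3: place 55 ft³, 20 ft³ left
storage unit 4: place 47 ft³, 28 ft³ left
storage unit 5: place 46 ft³, 29 ft³ left
storage unit 6: place 44 ft³, 31 ft³ left
storage unit 7: place 43 ft³, 32 ft³ left
storage unit 8: place 40 ft³, 35 ft³ left
storage unit 9: place 38 ft³, 37 ft³ left
storage unit 6: place 31 ft³, 0 ft³ left
storage unit 4: place 28 ft³, 0 ft³ left
storage unit 5: place 28 ft³, 1 ft³ left
storage unit 2: place 12 ft³, 7 ft³ left
Final storage units: [67] [56,12] [55] [47,28] [46,28] [44,31] [43] [40] [38].

9 storage units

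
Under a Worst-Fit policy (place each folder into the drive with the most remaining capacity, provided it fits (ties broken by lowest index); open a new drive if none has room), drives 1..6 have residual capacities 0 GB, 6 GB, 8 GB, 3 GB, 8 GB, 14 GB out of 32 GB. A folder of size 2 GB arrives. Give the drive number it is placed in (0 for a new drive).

6

Drives with room: drive 2 (6 GB), drive 3 (8 GB), drive 4 (3 GB), drive 5 (8 GB), drive 6 (14 GB).
Most room is drive 6 with 14 GB free.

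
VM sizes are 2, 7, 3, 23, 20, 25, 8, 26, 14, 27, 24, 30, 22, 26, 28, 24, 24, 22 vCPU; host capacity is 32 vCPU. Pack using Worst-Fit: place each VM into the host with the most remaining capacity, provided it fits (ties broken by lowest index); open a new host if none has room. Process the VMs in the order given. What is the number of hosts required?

14 hosts

Put 2 vCPU in host 1; 30 vCPU remain.
Put 7 vCPU in host 1; 23 vCPU remain.
Put 3 vCPU in host 1; 20 vCPU remain.
Put 23 vCPU in host 2; 9 vCPU remain.
Put 20 vCPU in host 1; 0 vCPU remain.
Put 25 vCPU in host 3; 7 vCPU remain.
Put 8 vCPU in host 2; 1 vCPU remain.
Put 26 vCPU in host 4; 6 vCPU remain.
Put 14 vCPU in host 5; 18 vCPU remain.
Put 27 vCPU in host 6; 5 vCPU remain.
Put 24 vCPU in host 7; 8 vCPU remain.
Put 30 vCPU in host 8; 2 vCPU remain.
Put 22 vCPU in host 9; 10 vCPU remain.
Put 26 vCPU in host 10; 6 vCPU remain.
Put 28 vCPU in host 11; 4 vCPU remain.
Put 24 vCPU in host 12; 8 vCPU remain.
Put 24 vCPU in host 13; 8 vCPU remain.
Put 22 vCPU in host 14; 10 vCPU remain.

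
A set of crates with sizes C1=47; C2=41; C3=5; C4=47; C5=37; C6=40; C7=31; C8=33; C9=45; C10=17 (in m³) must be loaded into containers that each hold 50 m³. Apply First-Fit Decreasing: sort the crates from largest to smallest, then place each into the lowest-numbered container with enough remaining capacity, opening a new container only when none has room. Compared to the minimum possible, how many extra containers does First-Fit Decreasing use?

0

First-Fit Decreasing: [47] [47] [45,5] [41] [40] [37] [33,17] [31] → 8 containers.
8 crates exceed 25 m³ (half the capacity), and no two of those can share a container, so at least 8 containers are needed.
So 8 is already optimal.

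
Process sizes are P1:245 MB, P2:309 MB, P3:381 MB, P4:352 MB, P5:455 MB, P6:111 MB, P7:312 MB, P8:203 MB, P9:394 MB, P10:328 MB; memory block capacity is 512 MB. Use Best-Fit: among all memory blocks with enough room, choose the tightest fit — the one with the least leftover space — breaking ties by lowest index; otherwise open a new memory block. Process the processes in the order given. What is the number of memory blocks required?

P1 (245 MB) → memory block 1 (remaining 267 MB)
P2 (309 MB) → memory block 2 (remaining 203 MB)
P3 (381 MB) → memory block 3 (remaining 131 MB)
P4 (352 MB) → memory block 4 (remaining 160 MB)
P5 (455 MB) → memory block 5 (remaining 57 MB)
P6 (111 MB) → memory block 3 (remaining 20 MB)
P7 (312 MB) → memory block 6 (remaining 200 MB)
P8 (203 MB) → memory block 2 (remaining 0 MB)
P9 (394 MB) → memory block 7 (remaining 118 MB)
P10 (328 MB) → memory block 8 (remaining 184 MB)
Final memory blocks: [245] [309,203] [381,111] [352] [455] [312] [394] [328].

8 memory blocks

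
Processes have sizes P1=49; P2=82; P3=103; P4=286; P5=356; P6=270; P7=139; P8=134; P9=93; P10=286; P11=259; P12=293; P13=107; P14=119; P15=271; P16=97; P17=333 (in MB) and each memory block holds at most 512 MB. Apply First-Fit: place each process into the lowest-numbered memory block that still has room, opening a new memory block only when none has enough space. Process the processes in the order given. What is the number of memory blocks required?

8

P1 (49 MB) → memory block 1 (remaining 463 MB)
P2 (82 MB) → memory block 1 (remaining 381 MB)
P3 (103 MB) → memory block 1 (remaining 278 MB)
P4 (286 MB) → memory block 2 (remaining 226 MB)
P5 (356 MB) → memory block 3 (remaining 156 MB)
P6 (270 MB) → memory block 1 (remaining 8 MB)
P7 (139 MB) → memory block 2 (remaining 87 MB)
P8 (134 MB) → memory block 3 (remaining 22 MB)
P9 (93 MB) → memory block 4 (remaining 419 MB)
P10 (286 MB) → memory block 4 (remaining 133 MB)
P11 (259 MB) → memory block 5 (remaining 253 MB)
P12 (293 MB) → memory block 6 (remaining 219 MB)
P13 (107 MB) → memory block 4 (remaining 26 MB)
P14 (119 MB) → memory block 5 (remaining 134 MB)
P15 (271 MB) → memory block 7 (remaining 241 MB)
P16 (97 MB) → memory block 5 (remaining 37 MB)
P17 (333 MB) → memory block 8 (remaining 179 MB)
Final memory blocks: [49,82,103,270] [286,139] [356,134] [93,286,107] [259,119,97] [293] [271] [333].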